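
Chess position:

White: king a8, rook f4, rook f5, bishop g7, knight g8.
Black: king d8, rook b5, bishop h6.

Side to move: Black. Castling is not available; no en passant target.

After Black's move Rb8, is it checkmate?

After Rb8: white king on a8; in check: yes, from the black rook on b8.
White has 2 legal replies: Kxb8, Ka7.
In check but a legal move exists → not checkmate.

no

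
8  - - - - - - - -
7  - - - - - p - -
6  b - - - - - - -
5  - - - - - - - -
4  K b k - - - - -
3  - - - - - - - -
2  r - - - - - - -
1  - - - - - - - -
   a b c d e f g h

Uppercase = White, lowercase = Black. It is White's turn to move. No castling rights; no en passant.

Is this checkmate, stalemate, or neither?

White to move; white king on a4.
In check: yes, from the black rook on a2.
King squares — a3: attacked by Ra2; b3: attacked by Kc4; b4: attacked by Kc4; a5: attacked by Ra2; b5: attacked by Kc4.
Legal moves for White: none.
In check with no legal moves → checkmate.

checkmate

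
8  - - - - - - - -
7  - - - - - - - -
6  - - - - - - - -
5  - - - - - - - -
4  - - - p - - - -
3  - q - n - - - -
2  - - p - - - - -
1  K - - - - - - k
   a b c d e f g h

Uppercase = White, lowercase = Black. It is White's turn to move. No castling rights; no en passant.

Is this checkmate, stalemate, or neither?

stalemate

White to move; white king on a1.
In check: no.
King squares — b1: attacked by Pc2; a2: attacked by Qb3; b2: attacked by Qb3.
Legal moves for White: none.
Not in check and no legal moves → stalemate.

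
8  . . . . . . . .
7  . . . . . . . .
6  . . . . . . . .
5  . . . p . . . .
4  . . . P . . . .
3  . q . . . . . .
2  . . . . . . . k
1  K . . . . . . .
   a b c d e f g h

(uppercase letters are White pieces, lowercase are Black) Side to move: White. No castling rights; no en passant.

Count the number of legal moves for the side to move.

White to move; king on a1.
In check: no.
Legal moves: none.
Count: 0.

0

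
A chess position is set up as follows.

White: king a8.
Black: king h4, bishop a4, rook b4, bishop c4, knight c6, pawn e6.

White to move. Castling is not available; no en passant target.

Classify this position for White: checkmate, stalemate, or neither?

stalemate

White to move; white king on a8.
In check: no.
King squares — a7: attacked by Nc6; b7: attacked by Rb4; b8: attacked by Rb4.
Legal moves for White: none.
Not in check and no legal moves → stalemate.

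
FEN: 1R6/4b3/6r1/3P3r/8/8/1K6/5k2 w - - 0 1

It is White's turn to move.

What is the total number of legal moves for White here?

20

White to move; king on b2.
In check: no.
Legal moves: Rh8, Rg8, Rf8+, Re8, Rd8, Rc8, Ra8, Rb7, Rb6, Rb5, Rb4, Rb3, Kc3, Kb3, Kc2, Ka2, Kc1, Kb1, Ka1, d6.
Count: 20.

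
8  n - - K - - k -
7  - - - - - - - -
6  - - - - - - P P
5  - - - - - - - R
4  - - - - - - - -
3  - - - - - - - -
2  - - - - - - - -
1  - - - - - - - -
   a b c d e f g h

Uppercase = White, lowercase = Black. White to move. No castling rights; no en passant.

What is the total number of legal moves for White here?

White to move; king on d8.
In check: no.
Legal moves: Ke8, Kc8, Ke7, Kd7, Rg5, Rf5, Re5, Rd5, Rc5, Rb5, Ra5, Rh4, Rh3, Rh2, Rh1, h7+, g7.
Count: 17.

17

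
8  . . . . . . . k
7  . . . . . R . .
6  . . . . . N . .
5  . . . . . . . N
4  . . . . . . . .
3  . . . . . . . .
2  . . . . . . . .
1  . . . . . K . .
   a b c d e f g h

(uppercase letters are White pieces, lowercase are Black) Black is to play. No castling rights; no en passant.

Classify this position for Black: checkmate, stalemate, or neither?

stalemate

Black to move; black king on h8.
In check: no.
King squares — g7: attacked by Nh5; h7: attacked by Nf6; g8: attacked by Nf6.
Legal moves for Black: none.
Not in check and no legal moves → stalemate.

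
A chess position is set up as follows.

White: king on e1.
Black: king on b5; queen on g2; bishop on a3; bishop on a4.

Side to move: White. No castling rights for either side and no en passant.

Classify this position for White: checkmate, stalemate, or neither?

stalemate

White to move; white king on e1.
In check: no.
King squares — d1: attacked by Ba4; f1: attacked by Qg2; d2: attacked by Qg2; e2: attacked by Qg2; f2: attacked by Qg2.
Legal moves for White: none.
Not in check and no legal moves → stalemate.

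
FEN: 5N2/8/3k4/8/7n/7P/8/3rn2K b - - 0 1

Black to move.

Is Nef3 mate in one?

yes

After Nef3: white king on h1; in check: yes, from the black rook on d1.
King squares — g1: attacked by Rd1; g2: attacked by Nh4; h2: attacked by Nf3.
White has no legal moves → checkmate.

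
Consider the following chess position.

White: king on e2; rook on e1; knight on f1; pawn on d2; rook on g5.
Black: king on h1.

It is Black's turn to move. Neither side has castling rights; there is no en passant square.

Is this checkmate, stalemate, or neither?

Black to move; black king on h1.
In check: no.
King squares — g1: attacked by Rg5; g2: attacked by Rg5; h2: attacked by Nf1.
Legal moves for Black: none.
Not in check and no legal moves → stalemate.

stalemate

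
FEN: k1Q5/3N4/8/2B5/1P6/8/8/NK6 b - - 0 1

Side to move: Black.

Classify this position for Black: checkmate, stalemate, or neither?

Black to move; black king on a8.
In check: yes, from the white queen on c8.
King squares — a7: attacked by Bc5; b7: attacked by Qc8; b8: attacked by Nd7.
Legal moves for Black: none.
In check with no legal moves → checkmate.

checkmate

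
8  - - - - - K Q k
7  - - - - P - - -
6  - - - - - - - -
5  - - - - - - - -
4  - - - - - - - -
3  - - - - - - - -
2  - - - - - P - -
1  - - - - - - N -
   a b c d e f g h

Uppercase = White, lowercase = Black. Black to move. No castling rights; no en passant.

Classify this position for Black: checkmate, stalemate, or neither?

checkmate

Black to move; black king on h8.
In check: yes, from the white queen on g8.
King squares — g7: attacked by Kf8; h7: attacked by Qg8; g8: attacked by Kf8.
Legal moves for Black: none.
In check with no legal moves → checkmate.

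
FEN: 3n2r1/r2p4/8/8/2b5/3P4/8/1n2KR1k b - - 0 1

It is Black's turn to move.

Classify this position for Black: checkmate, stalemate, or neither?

neither

Black to move; black king on h1.
In check: yes, from the white rook on f1.
King squares — g1: attacked by Rf1; g2: available; h2: available.
Legal moves for Black: Kh2, Kg2, Rg1.
Black is in check but has 3 legal moves → neither.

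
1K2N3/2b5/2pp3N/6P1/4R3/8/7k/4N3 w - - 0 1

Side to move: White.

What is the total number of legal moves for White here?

6

White to move; king on b8.
In check: yes, from the black bishop on c7.
Legal moves: Kc8, Ka8, Kxc7, Kb7, Ka7, Nxc7.
Count: 6.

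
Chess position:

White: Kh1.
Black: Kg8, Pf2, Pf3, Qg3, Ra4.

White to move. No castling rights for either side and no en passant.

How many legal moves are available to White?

White to move; king on h1.
In check: no.
Legal moves: none.
Count: 0.

0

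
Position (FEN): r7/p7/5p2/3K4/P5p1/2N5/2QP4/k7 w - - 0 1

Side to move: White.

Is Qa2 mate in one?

After Qa2: black king on a1; in check: yes, from the white queen on a2.
King squares — b1: attacked by Qa2; a2: attacked by Nc3; b2: attacked by Qa2.
Black has no legal moves → checkmate.

yes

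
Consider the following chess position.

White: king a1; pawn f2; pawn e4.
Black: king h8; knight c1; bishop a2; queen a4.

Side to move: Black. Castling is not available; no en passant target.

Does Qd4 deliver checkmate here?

After Qd4: white king on a1; in check: yes, from the black queen on d4.
King squares — b1: attacked by Ba2; a2: attacked by Nc1; b2: attacked by Qd4.
White has no legal moves → checkmate.

yes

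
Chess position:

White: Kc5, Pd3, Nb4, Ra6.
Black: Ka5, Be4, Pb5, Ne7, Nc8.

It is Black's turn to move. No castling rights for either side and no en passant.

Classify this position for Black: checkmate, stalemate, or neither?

Black to move; black king on a5.
In check: yes, from the white rook on a6.
King squares — a4: attacked by Ra6; b4: attacked by Kc5; b5: own pawn; a6: attacked by Nb4; b6: attacked by Kc5.
Legal moves for Black: none.
In check with no legal moves → checkmate.

checkmate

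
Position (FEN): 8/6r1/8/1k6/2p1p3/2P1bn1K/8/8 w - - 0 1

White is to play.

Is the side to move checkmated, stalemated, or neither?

stalemate

White to move; white king on h3.
In check: no.
King squares — g2: attacked by Rg7; h2: attacked by Nf3; g3: attacked by Rg7; g4: attacked by Rg7; h4: attacked by Nf3.
Legal moves for White: none.
Not in check and no legal moves → stalemate.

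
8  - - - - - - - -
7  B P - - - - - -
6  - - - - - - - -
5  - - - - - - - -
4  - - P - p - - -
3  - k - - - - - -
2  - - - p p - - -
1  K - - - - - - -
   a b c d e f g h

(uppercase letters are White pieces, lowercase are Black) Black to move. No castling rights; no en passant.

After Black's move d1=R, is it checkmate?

After d1=R: white king on a1; in check: yes, from the black rook on d1.
King squares — b1: attacked by Rd1; a2: attacked by Kb3; b2: attacked by Kb3.
White has no legal moves → checkmate.

yes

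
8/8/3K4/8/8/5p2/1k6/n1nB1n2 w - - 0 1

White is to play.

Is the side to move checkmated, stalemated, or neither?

White to move; white king on d6.
In check: no.
Legal moves for White: Ke7, Kd7, Kc7, Ke6, Kc6, Ke5, Kd5, Kc5, Ba4, Bxf3, Bb3, Be2, Bc2.
White has 13 legal moves and is not in check → neither.

neither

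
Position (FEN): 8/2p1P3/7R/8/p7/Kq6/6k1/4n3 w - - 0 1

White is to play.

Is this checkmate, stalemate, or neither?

White to move; white king on a3.
In check: yes, from the black queen on b3.
King squares — a2: attacked by Qb3; b2: attacked by Qb3; b3: attacked by Pa4; a4: attacked by Qb3; b4: attacked by Qb3.
Legal moves for White: none.
In check with no legal moves → checkmate.

checkmate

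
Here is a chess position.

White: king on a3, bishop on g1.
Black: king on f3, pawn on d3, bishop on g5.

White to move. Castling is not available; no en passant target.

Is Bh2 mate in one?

no

After Bh2: black king on f3; in check: no.
Black is not in check, so this cannot be checkmate.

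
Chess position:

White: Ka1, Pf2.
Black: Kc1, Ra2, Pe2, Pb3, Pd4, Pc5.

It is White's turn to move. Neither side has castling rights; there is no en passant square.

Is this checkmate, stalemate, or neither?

checkmate

White to move; white king on a1.
In check: yes, from the black rook on a2.
King squares — b1: attacked by Kc1; a2: attacked by Pb3; b2: attacked by Kc1.
Legal moves for White: none.
In check with no legal moves → checkmate.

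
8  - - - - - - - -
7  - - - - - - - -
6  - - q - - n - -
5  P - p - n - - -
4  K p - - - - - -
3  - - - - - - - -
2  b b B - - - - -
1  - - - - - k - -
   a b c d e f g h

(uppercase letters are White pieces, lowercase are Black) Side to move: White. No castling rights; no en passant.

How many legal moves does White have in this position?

0

White to move; king on a4.
In check: yes, from the black queen on c6.
Legal moves: none.
Count: 0.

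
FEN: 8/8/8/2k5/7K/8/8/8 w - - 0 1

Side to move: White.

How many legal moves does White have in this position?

White to move; king on h4.
In check: no.
Legal moves: Kh5, Kg5, Kg4, Kh3, Kg3.
Count: 5.

5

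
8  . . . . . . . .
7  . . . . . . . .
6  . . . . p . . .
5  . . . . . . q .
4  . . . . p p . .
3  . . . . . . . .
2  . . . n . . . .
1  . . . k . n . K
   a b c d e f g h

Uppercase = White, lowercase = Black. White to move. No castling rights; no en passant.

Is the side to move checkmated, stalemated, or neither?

White to move; white king on h1.
In check: no.
King squares — g1: attacked by Qg5; g2: attacked by Qg5; h2: attacked by Nf1.
Legal moves for White: none.
Not in check and no legal moves → stalemate.

stalemate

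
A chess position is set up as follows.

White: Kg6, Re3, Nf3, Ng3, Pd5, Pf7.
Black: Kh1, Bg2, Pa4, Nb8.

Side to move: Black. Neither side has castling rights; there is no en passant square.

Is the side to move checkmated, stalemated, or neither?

Black to move; black king on h1.
In check: yes, from the white knight on g3.
King squares — g1: attacked by Nf3; g2: own bishop; h2: attacked by Nf3.
Legal moves for Black: none.
In check with no legal moves → checkmate.

checkmate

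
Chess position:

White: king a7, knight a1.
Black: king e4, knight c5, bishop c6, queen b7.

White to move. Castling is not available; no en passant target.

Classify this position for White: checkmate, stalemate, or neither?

checkmate

White to move; white king on a7.
In check: yes, from the black queen on b7.
King squares — a6: attacked by Nc5; b6: attacked by Qb7; b7: attacked by Nc5; a8: attacked by Qb7; b8: attacked by Qb7.
Legal moves for White: none.
In check with no legal moves → checkmate.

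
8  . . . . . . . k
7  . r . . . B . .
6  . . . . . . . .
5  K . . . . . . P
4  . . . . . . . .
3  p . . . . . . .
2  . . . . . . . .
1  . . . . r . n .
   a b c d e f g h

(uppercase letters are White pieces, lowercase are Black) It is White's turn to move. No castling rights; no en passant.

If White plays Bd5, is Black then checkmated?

no

After Bd5: black king on h8; in check: no.
Black is not in check, so this cannot be checkmate.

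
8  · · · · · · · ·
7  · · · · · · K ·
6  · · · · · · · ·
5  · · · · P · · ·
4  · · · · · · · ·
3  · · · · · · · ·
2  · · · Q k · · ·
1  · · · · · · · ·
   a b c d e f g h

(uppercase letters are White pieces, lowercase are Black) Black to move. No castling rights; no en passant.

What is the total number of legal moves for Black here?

3

Black to move; king on e2.
In check: yes, from the white queen on d2.
Legal moves: Kf3, Kxd2, Kf1.
Count: 3.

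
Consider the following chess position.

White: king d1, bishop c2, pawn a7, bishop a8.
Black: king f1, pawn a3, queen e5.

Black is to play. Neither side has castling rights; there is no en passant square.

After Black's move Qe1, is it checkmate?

yes

After Qe1: white king on d1; in check: yes, from the black queen on e1.
King squares — c1: attacked by Qe1; e1: attacked by Kf1; c2: own bishop; d2: attacked by Qe1; e2: attacked by Qe1.
White has no legal moves → checkmate.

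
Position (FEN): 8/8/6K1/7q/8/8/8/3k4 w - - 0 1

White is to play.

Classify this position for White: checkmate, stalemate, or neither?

neither

White to move; white king on g6.
In check: yes, from the black queen on h5.
King squares — f5: attacked by Qh5; g5: attacked by Qh5; h5: available; f6: available; h6: attacked by Qh5; f7: attacked by Qh5; g7: available; h7: attacked by Qh5.
Legal moves for White: Kg7, Kf6, Kxh5.
White is in check but has 3 legal moves → neither.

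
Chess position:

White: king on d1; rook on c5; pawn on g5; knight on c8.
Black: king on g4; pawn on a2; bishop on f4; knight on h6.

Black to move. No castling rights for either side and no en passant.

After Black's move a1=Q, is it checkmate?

After a1=Q: white king on d1; in check: yes, from the black queen on a1.
White has 3 legal replies: Ke2, Kc2, Rc1.
In check but a legal move exists → not checkmate.

no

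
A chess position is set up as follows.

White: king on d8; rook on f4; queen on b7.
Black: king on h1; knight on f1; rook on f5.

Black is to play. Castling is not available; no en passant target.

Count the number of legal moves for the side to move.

3

Black to move; king on h1.
In check: yes, from the white queen on b7.
Legal moves: Kh2, Kg1, Rd5+.
Count: 3.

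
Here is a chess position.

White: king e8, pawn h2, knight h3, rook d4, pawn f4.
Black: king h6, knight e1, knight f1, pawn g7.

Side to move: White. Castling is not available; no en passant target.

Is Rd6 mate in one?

no

After Rd6: black king on h6; in check: yes, from the white rook on d6.
Black has 3 legal replies: Kh7, Kh5, g6.
In check but a legal move exists → not checkmate.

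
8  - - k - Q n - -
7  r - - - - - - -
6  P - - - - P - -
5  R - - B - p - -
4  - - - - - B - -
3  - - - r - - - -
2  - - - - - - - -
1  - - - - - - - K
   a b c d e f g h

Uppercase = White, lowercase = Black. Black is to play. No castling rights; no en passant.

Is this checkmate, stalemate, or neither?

Black to move; black king on c8.
In check: yes, from the white queen on e8.
King squares — b7: attacked by Bd5; c7: attacked by Bf4; d7: attacked by Qe8; b8: attacked by Bf4; d8: attacked by Qe8.
Legal moves for Black: none.
In check with no legal moves → checkmate.

checkmate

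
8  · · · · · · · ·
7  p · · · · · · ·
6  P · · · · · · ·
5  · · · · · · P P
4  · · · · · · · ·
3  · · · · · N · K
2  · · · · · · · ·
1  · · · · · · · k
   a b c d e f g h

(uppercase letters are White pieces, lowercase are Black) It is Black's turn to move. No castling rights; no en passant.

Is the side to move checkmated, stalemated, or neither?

stalemate

Black to move; black king on h1.
In check: no.
King squares — g1: attacked by Nf3; g2: attacked by Kh3; h2: attacked by Nf3.
Legal moves for Black: none.
Not in check and no legal moves → stalemate.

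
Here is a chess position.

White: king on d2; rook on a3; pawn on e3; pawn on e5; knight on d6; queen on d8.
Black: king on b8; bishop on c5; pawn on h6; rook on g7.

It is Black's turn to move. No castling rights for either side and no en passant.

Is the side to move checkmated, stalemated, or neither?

Black to move; black king on b8.
In check: yes, from the white queen on d8.
King squares — a7: attacked by Ra3; b7: attacked by Nd6; c7: attacked by Qd8; a8: attacked by Ra3; c8: attacked by Nd6.
Legal moves for Black: none.
In check with no legal moves → checkmate.

checkmate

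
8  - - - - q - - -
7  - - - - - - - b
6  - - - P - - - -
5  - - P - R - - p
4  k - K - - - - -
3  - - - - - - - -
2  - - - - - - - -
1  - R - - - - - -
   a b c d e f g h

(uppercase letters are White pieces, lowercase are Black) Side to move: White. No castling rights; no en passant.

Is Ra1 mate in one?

After Ra1: black king on a4; in check: yes, from the white rook on a1.
King squares — a3: attacked by Ra1; b3: attacked by Kc4; b4: attacked by Kc4; a5: attacked by Ra1; b5: attacked by Kc4.
Black has no legal moves → checkmate.

yes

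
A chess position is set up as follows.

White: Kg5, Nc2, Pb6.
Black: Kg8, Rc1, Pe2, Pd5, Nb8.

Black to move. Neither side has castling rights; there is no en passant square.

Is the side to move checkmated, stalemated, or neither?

Black to move; black king on g8.
In check: no.
Legal moves for Black include: Kh8, Kf8, Kh7, Kg7, Kf7, Nd7, Nc6, Na6, Rxc2, Rh1, Rg1+, Rf1, Re1, Rd1, Rb1, Ra1, d4, e1=Q, ... (list truncated; more exist).
Black has legal moves and is not in check → neither.

neither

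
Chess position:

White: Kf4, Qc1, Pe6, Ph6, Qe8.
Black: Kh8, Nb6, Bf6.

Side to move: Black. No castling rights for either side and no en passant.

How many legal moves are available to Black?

1

Black to move; king on h8.
In check: yes, from the white queen on e8.
Legal moves: Kh7.
Count: 1.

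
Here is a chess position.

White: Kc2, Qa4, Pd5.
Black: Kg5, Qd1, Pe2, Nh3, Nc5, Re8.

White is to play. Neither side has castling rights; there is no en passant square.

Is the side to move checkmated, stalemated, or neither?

White to move; white king on c2.
In check: yes, from the black queen on d1.
King squares — b1: attacked by Qd1; c1: attacked by Qd1; d1: attacked by Pe2; b2: available; d2: attacked by Qd1; b3: attacked by Qd1; c3: available; d3: attacked by Qd1.
Legal moves for White: Kc3, Kb2.
White is in check but has 2 legal moves → neither.

neither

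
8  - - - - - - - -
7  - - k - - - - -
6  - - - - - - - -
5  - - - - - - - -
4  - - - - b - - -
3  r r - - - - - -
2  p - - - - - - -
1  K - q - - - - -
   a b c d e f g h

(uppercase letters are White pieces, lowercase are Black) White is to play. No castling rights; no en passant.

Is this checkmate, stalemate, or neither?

checkmate

White to move; white king on a1.
In check: yes, from the black queen on c1.
King squares — b1: attacked by Qc1; a2: attacked by Ra3; b2: attacked by Qc1.
Legal moves for White: none.
In check with no legal moves → checkmate.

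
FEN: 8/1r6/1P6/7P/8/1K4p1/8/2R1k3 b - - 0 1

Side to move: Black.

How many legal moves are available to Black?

3

Black to move; king on e1.
In check: yes, from the white rook on c1.
Legal moves: Kf2, Ke2, Kd2.
Count: 3.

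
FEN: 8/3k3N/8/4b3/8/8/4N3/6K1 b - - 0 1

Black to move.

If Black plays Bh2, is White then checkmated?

no

After Bh2: white king on g1; in check: yes, from the black bishop on h2.
White has 5 legal replies: Kxh2, Kg2, Kf2, Kh1, Kf1.
In check but a legal move exists → not checkmate.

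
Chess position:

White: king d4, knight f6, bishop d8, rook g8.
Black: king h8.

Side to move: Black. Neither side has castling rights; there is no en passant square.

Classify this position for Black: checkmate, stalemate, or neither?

Black to move; black king on h8.
In check: yes, from the white rook on g8.
King squares — g7: attacked by Rg8; h7: attacked by Nf6; g8: attacked by Nf6.
Legal moves for Black: none.
In check with no legal moves → checkmate.

checkmate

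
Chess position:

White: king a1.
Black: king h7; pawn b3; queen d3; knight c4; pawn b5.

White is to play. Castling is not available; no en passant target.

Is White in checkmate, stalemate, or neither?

stalemate

White to move; white king on a1.
In check: no.
King squares — b1: attacked by Qd3; a2: attacked by Pb3; b2: attacked by Nc4.
Legal moves for White: none.
Not in check and no legal moves → stalemate.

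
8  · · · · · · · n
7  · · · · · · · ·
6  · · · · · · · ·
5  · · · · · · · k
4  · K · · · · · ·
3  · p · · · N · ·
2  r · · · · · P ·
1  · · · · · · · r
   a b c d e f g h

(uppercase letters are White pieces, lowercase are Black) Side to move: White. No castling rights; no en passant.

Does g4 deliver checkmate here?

no

After g4: black king on h5; in check: yes, from the white pawn on g4.
Black has 3 legal replies: Kh6, Kg6, Kxg4.
In check but a legal move exists → not checkmate.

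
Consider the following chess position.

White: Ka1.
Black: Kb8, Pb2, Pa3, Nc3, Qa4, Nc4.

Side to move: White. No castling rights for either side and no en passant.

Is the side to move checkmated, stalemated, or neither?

White to move; white king on a1.
In check: yes, from the black pawn on b2.
King squares — b1: attacked by Nc3; a2: attacked by Nc3; b2: attacked by Pa3.
Legal moves for White: none.
In check with no legal moves → checkmate.

checkmate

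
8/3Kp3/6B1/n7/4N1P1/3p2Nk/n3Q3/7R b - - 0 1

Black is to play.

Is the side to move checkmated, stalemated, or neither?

Black to move; black king on h3.
In check: yes, from the white rook on h1.
King squares — g2: attacked by Qe2; h2: attacked by Rh1; g3: attacked by Ne4; g4: attacked by Qe2; h4: attacked by Rh1.
Legal moves for Black: none.
In check with no legal moves → checkmate.

checkmate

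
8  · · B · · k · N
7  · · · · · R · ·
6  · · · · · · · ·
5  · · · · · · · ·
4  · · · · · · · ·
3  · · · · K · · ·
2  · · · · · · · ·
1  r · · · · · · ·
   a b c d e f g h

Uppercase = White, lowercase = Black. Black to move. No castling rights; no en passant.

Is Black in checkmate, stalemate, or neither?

Black to move; black king on f8.
In check: yes, from the white rook on f7.
King squares — e7: attacked by Rf7; f7: attacked by Nh8; g7: attacked by Rf7; e8: available; g8: available.
Legal moves for Black: Kg8, Ke8.
Black is in check but has 2 legal moves → neither.

neither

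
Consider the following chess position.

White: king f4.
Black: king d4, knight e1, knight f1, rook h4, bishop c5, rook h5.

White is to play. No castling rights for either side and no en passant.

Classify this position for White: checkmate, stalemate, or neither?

White to move; white king on f4.
In check: yes, from the black rook on h4.
King squares — e3: attacked by Nf1; f3: attacked by Ne1; g3: attacked by Nf1; e4: attacked by Kd4; g4: attacked by Rh4; e5: attacked by Kd4; f5: attacked by Rh5; g5: attacked by Rh5.
Legal moves for White: none.
In check with no legal moves → checkmate.

checkmate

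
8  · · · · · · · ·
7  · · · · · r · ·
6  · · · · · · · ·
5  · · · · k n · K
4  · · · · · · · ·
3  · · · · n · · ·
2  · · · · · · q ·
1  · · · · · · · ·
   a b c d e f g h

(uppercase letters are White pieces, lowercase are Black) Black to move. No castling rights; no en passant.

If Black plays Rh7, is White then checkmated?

After Rh7: white king on h5; in check: yes, from the black rook on h7.
King squares — g4: attacked by Qg2; h4: attacked by Nf5; g5: attacked by Qg2; g6: attacked by Qg2; h6: attacked by Nf5.
White has no legal moves → checkmate.

yes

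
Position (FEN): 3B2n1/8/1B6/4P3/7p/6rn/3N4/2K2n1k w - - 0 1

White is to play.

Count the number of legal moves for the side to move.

24

White to move; king on c1.
In check: no.
Legal moves: Be7, Bdc7, Bf6, Bg5, Bxh4, Bbc7, Ba7, Bc5, Ba5, Bd4, Be3, Bf2, Bg1, Ne4, Nc4, Nf3, Nb3, Nxf1, Nb1, Kc2, Kb2, Kd1, Kb1, e6.
Count: 24.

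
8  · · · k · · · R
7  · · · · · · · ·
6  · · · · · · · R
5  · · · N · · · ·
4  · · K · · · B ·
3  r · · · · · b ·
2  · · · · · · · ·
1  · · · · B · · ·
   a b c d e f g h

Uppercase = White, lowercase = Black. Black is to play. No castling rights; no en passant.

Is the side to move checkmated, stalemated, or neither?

Black to move; black king on d8.
In check: yes, from the white rook on h8.
King squares — c7: attacked by Nd5; d7: attacked by Bg4; e7: attacked by Nd5; c8: attacked by Bg4; e8: attacked by Rh8.
Legal moves for Black: none.
In check with no legal moves → checkmate.

checkmate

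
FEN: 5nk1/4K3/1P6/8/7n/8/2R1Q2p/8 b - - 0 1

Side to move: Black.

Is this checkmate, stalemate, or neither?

Black to move; black king on g8.
In check: no.
Legal moves for Black: Kh8, Kh7, Kg7, Nh7, Nd7, Nfg6+, Ne6, Nhg6+, Nf5+, Nf3, Ng2, h1=Q, h1=R, h1=B, h1=N.
Black has 15 legal moves and is not in check → neither.

neither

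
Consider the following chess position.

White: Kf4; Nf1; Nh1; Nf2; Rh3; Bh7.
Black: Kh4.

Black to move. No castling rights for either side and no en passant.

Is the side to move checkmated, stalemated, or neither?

Black to move; black king on h4.
In check: yes, from the white rook on h3.
King squares — g3: attacked by Nf1; h3: attacked by Nf2; g4: attacked by Nf2; g5: attacked by Kf4; h5: attacked by Rh3.
Legal moves for Black: none.
In check with no legal moves → checkmate.

checkmate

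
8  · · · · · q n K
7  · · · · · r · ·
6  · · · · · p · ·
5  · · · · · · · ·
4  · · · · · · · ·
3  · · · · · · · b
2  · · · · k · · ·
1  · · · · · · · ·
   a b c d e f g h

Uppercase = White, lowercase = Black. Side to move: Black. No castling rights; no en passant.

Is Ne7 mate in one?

After Ne7: white king on h8; in check: yes, from the black queen on f8.
King squares — g7: attacked by Rf7; h7: attacked by Rf7; g8: attacked by Ne7.
White has no legal moves → checkmate.

yes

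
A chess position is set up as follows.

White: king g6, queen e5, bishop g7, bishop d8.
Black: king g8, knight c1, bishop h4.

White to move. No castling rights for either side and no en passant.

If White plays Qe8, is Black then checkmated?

After Qe8: black king on g8; in check: yes, from the white queen on e8.
King squares — f7: attacked by Kg6; g7: attacked by Kg6; h7: attacked by Kg6; f8: attacked by Bg7; h8: attacked by Bg7.
Black has no legal moves → checkmate.

yes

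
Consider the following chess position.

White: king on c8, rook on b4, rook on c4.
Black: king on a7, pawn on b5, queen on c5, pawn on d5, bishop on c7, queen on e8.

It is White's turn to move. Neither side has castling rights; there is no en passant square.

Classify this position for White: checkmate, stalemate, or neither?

checkmate

White to move; white king on c8.
In check: yes, from the black queen on e8.
King squares — b7: attacked by Ka7; c7: attacked by Qc5; d7: attacked by Qe8; b8: attacked by Ka7; d8: attacked by Bc7.
Legal moves for White: none.
In check with no legal moves → checkmate.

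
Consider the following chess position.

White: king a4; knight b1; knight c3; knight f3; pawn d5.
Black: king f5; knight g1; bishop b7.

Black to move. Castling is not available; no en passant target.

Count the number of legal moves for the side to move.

Black to move; king on f5.
In check: no.
Legal moves: Bc8, Ba8, Bc6+, Ba6, Bxd5, Kg6, Kf6, Kg4, Kf4, Nh3, Nxf3, Ne2.
Count: 12.

12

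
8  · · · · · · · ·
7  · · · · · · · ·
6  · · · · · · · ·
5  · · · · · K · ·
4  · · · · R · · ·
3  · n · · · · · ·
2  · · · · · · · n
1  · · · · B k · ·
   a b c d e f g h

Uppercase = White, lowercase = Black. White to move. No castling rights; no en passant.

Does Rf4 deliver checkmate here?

After Rf4: black king on f1; in check: yes, from the white rook on f4.
Black has 5 legal replies: Kg2, Ke2, Kg1, Kxe1, Nf3.
In check but a legal move exists → not checkmate.

no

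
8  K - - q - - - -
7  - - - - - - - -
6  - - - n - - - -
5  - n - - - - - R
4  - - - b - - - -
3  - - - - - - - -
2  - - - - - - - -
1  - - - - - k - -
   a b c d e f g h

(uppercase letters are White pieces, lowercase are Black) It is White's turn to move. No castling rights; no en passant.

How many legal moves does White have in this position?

White to move; king on a8.
In check: yes, from the black queen on d8.
Legal moves: none.
Count: 0.

0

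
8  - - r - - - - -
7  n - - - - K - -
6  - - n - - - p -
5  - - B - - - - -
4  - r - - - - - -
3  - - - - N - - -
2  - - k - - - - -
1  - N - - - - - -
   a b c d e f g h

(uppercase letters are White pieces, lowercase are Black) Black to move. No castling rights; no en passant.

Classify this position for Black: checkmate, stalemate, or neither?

Black to move; black king on c2.
In check: yes, from the white knight on e3.
King squares — b1: available; c1: available; d1: attacked by Ne3; b2: available; d2: attacked by Nb1; b3: available; c3: attacked by Nb1; d3: available.
Legal moves for Black: Kd3, Kb3, Kb2, Kc1, Kxb1.
Black is in check but has 5 legal moves → neither.

neither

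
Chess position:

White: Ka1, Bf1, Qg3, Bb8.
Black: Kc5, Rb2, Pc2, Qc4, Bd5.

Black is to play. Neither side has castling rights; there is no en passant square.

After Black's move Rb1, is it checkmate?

yes

After Rb1: white king on a1; in check: yes, from the black rook on b1.
King squares — b1: attacked by Pc2; a2: attacked by Qc4; b2: attacked by Rb1.
White has no legal moves → checkmate.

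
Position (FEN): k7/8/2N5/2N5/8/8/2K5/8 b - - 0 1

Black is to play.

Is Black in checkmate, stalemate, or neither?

stalemate

Black to move; black king on a8.
In check: no.
King squares — a7: attacked by Nc6; b7: attacked by Nc5; b8: attacked by Nc6.
Legal moves for Black: none.
Not in check and no legal moves → stalemate.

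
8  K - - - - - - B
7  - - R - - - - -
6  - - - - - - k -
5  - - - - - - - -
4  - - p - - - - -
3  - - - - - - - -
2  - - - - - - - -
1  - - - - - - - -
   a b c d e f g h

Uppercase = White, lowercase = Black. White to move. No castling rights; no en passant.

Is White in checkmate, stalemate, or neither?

neither

White to move; white king on a8.
In check: no.
Legal moves for White include: Bg7, Bf6, Be5, Bd4, Bc3, Bb2, Ba1, Kb8, Kb7, Ka7, Rc8, Rh7, Rg7+, Rf7, Re7, Rd7, Rb7, Ra7, ... (list truncated; more exist).
White has legal moves and is not in check → neither.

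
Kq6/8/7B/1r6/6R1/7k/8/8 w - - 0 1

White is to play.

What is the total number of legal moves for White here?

White to move; king on a8.
In check: yes, from the black queen on b8.
Legal moves: none.
Count: 0.

0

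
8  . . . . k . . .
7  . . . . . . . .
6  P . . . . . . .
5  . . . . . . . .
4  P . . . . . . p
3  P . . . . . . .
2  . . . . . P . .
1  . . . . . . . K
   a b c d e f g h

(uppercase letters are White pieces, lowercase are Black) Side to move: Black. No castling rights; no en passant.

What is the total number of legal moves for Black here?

Black to move; king on e8.
In check: no.
Legal moves: Kf8, Kd8, Kf7, Ke7, Kd7, h3.
Count: 6.

6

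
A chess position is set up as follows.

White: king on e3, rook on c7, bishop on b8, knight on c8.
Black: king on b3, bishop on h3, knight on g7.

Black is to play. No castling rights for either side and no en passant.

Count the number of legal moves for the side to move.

16

Black to move; king on b3.
In check: no.
Legal moves: Ne8, Ne6, Nh5, Nf5+, Bxc8, Bd7, Be6, Bf5, Bg4, Bg2, Bf1, Kb4, Ka4, Ka3, Kb2, Ka2.
Count: 16.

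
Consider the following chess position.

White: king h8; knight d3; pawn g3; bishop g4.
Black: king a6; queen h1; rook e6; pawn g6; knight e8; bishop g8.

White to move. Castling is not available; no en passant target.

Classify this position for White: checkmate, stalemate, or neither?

neither

White to move; white king on h8.
In check: yes, from the black queen on h1.
King squares — g7: attacked by Ne8; h7: attacked by Qh1; g8: available.
Legal moves for White: Kxg8, Bh5, Bh3.
White is in check but has 3 legal moves → neither.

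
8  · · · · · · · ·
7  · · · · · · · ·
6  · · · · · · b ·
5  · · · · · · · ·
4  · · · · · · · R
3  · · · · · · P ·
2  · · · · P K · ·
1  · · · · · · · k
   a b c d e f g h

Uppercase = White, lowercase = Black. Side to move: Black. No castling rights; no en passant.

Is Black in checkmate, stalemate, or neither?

checkmate

Black to move; black king on h1.
In check: yes, from the white rook on h4.
King squares — g1: attacked by Kf2; g2: attacked by Kf2; h2: attacked by Rh4.
Legal moves for Black: none.
In check with no legal moves → checkmate.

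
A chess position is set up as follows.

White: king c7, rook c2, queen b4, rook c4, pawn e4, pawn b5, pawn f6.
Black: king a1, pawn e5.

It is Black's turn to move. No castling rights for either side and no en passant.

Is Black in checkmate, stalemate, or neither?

Black to move; black king on a1.
In check: no.
King squares — b1: attacked by Qb4; a2: attacked by Rc2; b2: attacked by Rc2.
Legal moves for Black: none.
Not in check and no legal moves → stalemate.

stalemate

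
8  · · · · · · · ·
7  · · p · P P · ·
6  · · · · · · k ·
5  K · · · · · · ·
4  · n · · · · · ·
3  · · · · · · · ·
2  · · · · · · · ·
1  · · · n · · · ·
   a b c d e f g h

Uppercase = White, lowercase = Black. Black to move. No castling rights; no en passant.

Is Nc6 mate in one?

After Nc6: white king on a5; in check: yes, from the black knight on c6.
White has 3 legal replies: Ka6, Kb5, Ka4.
In check but a legal move exists → not checkmate.

no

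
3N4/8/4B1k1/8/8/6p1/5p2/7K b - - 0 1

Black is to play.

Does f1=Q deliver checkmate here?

yes

After f1=Q: white king on h1; in check: yes, from the black queen on f1.
King squares — g1: attacked by Qf1; g2: attacked by Qf1; h2: attacked by Pg3.
White has no legal moves → checkmate.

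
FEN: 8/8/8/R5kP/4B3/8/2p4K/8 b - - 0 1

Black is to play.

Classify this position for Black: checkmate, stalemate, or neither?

Black to move; black king on g5.
In check: yes, from the white rook on a5.
Legal moves for Black: Kh6, Kf6, Kh4, Kg4, Kf4.
Black is in check but has 5 legal moves → neither.

neither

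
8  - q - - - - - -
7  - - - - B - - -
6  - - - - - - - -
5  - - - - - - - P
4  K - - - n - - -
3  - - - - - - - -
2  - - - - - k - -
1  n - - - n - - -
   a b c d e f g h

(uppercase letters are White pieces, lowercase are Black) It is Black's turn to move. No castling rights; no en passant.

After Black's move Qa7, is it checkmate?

After Qa7: white king on a4; in check: yes, from the black queen on a7.
White has 2 legal replies: Kb5, Kb4.
In check but a legal move exists → not checkmate.

no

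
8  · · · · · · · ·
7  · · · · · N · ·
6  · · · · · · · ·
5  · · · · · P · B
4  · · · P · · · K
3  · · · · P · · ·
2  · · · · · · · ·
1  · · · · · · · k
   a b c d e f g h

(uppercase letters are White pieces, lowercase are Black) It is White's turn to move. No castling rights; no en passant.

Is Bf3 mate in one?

no

After Bf3: black king on h1; in check: yes, from the white bishop on f3.
Black has 2 legal replies: Kh2, Kg1.
In check but a legal move exists → not checkmate.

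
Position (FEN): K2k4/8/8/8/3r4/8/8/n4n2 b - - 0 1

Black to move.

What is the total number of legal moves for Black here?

24

Black to move; king on d8.
In check: no.
Legal moves: Ke8, Kc8, Ke7, Kd7, Kc7, Rd7, Rd6, Rd5, Rh4, Rg4, Rf4, Re4, Rc4, Rb4, Ra4+, Rd3, Rd2, Rd1, Ng3, Ne3, Nh2, Nd2, Nb3, Nc2.
Count: 24.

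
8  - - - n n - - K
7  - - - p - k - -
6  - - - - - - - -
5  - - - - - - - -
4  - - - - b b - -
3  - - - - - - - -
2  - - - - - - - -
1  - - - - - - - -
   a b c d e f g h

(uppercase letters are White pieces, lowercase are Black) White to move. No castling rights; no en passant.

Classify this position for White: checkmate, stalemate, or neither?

White to move; white king on h8.
In check: no.
King squares — g7: attacked by Kf7; h7: attacked by Be4; g8: attacked by Kf7.
Legal moves for White: none.
Not in check and no legal moves → stalemate.

stalemate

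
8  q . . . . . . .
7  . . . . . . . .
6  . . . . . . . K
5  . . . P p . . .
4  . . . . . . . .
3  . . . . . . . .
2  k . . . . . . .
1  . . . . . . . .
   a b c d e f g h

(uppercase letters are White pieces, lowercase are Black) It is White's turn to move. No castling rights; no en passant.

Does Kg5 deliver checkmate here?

no

After Kg5: black king on a2; in check: no.
Black is not in check, so this cannot be checkmate.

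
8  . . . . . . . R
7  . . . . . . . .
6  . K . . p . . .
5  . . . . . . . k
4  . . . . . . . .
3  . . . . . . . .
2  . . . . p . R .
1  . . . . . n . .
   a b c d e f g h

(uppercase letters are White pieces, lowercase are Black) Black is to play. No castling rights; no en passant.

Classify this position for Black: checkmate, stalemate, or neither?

Black to move; black king on h5.
In check: yes, from the white rook on h8.
King squares — g4: attacked by Rg2; h4: attacked by Rh8; g5: attacked by Rg2; g6: attacked by Rg2; h6: attacked by Rh8.
Legal moves for Black: none.
In check with no legal moves → checkmate.

checkmate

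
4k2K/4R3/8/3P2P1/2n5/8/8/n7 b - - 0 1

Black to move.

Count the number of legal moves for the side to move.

Black to move; king on e8.
In check: yes, from the white rook on e7.
Legal moves: Kf8, Kd8, Kxe7.
Count: 3.

3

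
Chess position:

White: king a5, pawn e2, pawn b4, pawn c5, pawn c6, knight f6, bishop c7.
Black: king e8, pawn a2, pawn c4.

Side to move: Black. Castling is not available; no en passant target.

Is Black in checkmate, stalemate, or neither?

neither

Black to move; black king on e8.
In check: yes, from the white knight on f6.
Legal moves for Black: Kf8, Kf7, Ke7.
Black is in check but has 3 legal moves → neither.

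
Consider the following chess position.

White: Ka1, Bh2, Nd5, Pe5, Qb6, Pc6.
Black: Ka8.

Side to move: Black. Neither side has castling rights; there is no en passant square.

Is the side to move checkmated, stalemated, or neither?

Black to move; black king on a8.
In check: no.
King squares — a7: attacked by Qb6; b7: attacked by Qb6; b8: attacked by Qb6.
Legal moves for Black: none.
Not in check and no legal moves → stalemate.

stalemate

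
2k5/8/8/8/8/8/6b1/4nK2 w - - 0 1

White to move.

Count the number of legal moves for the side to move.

4

White to move; king on f1.
In check: yes, from the black bishop on g2.
Legal moves: Kf2, Ke2, Kg1, Kxe1.
Count: 4.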